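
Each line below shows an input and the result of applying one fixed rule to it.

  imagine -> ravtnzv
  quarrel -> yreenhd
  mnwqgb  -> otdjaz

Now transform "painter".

The rule is to shift every letter 13 places forward in the alphabet (wrapping around) — i.e. ROT13, then reverse the string.
Applying both steps to "painter": "cnvagre", then "ergavnc".

ergavnc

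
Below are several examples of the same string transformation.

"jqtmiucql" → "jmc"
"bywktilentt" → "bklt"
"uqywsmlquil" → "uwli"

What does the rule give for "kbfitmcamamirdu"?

The rule is to keep one character in every 3, starting at position 1 (positions 1st, 4th, 7th, ...).
"kbfitmcamamirdu" → "kicar".

kicar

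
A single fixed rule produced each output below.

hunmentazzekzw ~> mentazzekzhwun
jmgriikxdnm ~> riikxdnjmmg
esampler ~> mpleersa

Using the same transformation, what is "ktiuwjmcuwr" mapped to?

In each case the input is transformed by: swap the first and last characters, then move the first 3 characters to the end (rotate left by 3).
So "ktiuwjmcuwr" becomes "uwjmcuwkrti".

uwjmcuwkrti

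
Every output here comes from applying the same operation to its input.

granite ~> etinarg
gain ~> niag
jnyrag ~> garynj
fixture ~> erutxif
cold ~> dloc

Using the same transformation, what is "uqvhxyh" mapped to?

hyxhvqu

The transformation: reverse the string.
"uqvhxyh" → "hyxhvqu".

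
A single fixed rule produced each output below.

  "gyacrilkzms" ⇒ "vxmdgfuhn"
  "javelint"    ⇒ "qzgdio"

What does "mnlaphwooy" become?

gvkcrjjt

The transformation: shift every letter 5 places backward in the alphabet (wrapping around), then delete the first 2 characters.
Working it through for "mnlaphwooy": intermediate "higvkcrjjt", final "gvkcrjjt".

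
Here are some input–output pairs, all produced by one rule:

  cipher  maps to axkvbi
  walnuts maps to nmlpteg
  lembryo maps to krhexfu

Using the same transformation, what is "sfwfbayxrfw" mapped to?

Each output is the input with this applied: shift every letter 7 places backward in the alphabet (wrapping around), then move the last 3 characters to the front (rotate right by 3).
On "sfwfbayxrfw": the first step gives "lypyutrqkyp", and the second then gives "kyplypyutrq".
(Check on "lembryo": → "exfukrh" → "krhexfu" ✓)

kyplypyutrq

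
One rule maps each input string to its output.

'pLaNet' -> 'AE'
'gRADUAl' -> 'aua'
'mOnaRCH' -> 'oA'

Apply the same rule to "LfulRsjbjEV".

In each case the input is transformed by: flip the case of every letter, then keep only the vowels.
On "LfulRsjbjEV": the first step gives "lFULrSJBJev", and the second then gives "Ue".
(Check on "pLaNet": → "PlAnET" → "AE" ✓)

Ue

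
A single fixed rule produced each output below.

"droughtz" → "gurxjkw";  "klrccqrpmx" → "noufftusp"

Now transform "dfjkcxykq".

The rule is to delete the last character, then shift every letter 3 places forward in the alphabet (wrapping around).
"dfjkcxykq" → "dfjkcxyk" → "gimnfabn".

gimnfabn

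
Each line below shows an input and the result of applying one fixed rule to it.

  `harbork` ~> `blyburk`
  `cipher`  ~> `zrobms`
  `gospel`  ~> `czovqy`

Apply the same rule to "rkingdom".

sxqnywbu

In each case the input is transformed by: shift every letter 10 places forward in the alphabet (wrapping around), then move the first 2 characters to the end (rotate left by 2).
Starting from "rkingdom": after the first operation, "busxqnyw"; after the second, "sxqnywbu".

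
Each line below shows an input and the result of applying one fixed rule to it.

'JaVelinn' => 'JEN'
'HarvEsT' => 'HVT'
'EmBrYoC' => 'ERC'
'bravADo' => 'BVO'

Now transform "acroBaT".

AOT

What's happening: keep one character in every 3, starting at position 1 (positions 1st, 4th, 7th, ...), then convert every letter to uppercase.
On "acroBaT": the first step gives "aoT", and the second then gives "AOT".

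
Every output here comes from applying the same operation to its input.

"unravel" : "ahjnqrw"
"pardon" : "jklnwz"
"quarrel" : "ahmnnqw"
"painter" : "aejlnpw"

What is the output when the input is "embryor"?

aiknnux

The pattern: shift every letter 4 places backward in the alphabet (wrapping around), then sort the characters into alphabetical order.
"embryor" → "aixnukn" → "aiknnux".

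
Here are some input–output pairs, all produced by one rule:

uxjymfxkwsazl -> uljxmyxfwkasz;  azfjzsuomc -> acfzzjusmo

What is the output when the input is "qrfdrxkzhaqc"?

The transformation: move the last character to the front, then swap each adjacent pair of characters (1↔2, 3↔4, ...).
So "qrfdrxkzhaqc" becomes "qcfrrdkxhzqa".

qcfrrdkxhzqa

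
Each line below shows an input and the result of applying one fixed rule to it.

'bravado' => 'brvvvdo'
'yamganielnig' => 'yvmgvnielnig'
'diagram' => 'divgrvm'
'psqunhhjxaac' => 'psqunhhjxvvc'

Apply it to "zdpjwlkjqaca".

Each output is the input with this applied: replace every "a" with "v".
Doing the same to "zdpjwlkjqaca": "zdpjwlkjqvcv".

zdpjwlkjqvcv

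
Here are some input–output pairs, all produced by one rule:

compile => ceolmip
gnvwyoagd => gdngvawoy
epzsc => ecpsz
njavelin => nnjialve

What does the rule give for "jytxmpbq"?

jqybtpxm

Rule — take characters alternately from the front and the back (1st, last, 2nd, 2nd-last, ...).
On "jytxmpbq" that produces "jqybtpxm".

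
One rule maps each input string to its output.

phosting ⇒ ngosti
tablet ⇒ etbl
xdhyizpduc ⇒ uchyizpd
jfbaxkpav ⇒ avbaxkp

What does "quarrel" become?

Rule — delete the first 2 characters, then move the last 2 characters to the front (rotate right by 2).
"quarrel" → "arrel" → "elarr".

elarr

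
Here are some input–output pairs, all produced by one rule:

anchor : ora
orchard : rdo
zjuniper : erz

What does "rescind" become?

The rule is to move the first character to the end, then keep only the last 3 characters.
For "rescind", step one produces "escindr"; step two turns that into "ndr".

ndr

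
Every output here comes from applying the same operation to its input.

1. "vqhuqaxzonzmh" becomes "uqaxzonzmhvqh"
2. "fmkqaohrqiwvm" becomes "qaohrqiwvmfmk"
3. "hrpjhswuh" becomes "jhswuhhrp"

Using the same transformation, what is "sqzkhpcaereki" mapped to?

khpcaerekisqz

In each case the input is transformed by: move the first 3 characters to the end (rotate left by 3).
"sqzkhpcaereki" → "khpcaerekisqz".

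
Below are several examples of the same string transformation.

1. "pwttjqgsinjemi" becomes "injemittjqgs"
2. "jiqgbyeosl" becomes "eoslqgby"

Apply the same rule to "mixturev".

Rule — delete the first 2 characters, then swap the front and back halves of the string.
On "mixturev": the first step gives "xturev", and the second then gives "revxtu".

revxtu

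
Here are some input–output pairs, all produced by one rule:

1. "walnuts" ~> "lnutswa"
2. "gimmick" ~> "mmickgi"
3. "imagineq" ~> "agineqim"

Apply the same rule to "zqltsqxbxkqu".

Each output is the input with this applied: move the first 2 characters to the end (rotate left by 2).
For "zqltsqxbxkqu" the result is "ltsqxbxkquzq".

ltsqxbxkquzq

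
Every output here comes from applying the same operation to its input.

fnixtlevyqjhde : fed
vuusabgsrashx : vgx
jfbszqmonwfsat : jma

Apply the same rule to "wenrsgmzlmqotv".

wmt

In each case the input is transformed by: keep every other character starting from the first (positions 1st, 3rd, 5th, ...), then keep one character in every 3, starting at position 1 (positions 1st, 4th, 7th, ...).
On "wenrsgmzlmqotv" that produces "wmt".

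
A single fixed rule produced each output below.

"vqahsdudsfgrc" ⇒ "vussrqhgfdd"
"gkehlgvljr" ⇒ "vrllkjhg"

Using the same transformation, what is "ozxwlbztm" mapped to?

In each case the input is transformed by: sort the characters into reverse alphabetical order, then delete the last 2 characters.
Working it through for "ozxwlbztm": intermediate "zzxwtomlb", final "zzxwtom".
(Check on "gkehlgvljr": → "vrllkjhgge" → "vrllkjhg" ✓)

zzxwtom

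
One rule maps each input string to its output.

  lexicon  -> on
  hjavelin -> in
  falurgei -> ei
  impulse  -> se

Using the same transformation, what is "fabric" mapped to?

ic

The transformation: keep only the last 2 characters.
On "fabric" that produces "ic".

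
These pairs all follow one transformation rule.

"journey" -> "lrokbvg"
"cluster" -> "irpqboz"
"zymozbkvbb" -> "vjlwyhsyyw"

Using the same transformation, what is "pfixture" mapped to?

The rule is to shift every letter 3 places backward in the alphabet (wrapping around), then move the first character to the end.
"pfixture" → "mcfuqrob" → "cfuqrobm".

cfuqrobm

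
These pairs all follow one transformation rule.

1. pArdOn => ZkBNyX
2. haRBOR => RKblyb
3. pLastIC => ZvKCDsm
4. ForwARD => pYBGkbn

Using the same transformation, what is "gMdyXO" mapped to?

QwNIhy

Each output is the input with this applied: shift every letter 10 places forward in the alphabet (wrapping around), then flip the case of every letter.
Working it through for "gMdyXO": intermediate "qWniHY", final "QwNIhy".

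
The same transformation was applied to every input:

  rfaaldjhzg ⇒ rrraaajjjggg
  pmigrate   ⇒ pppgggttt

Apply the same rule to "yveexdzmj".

yyyeeezzz

The transformation: keep one character in every 3, starting at position 1 (positions 1st, 4th, 7th, ...), then repeat every character 3 times.
For "yveexdzmj", step one produces "yez"; step two turns that into "yyyeeezzz".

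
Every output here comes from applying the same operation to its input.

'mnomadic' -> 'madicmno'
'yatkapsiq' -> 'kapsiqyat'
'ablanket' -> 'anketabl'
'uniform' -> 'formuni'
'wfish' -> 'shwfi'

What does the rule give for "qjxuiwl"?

uiwlqjx

The pattern: move the first 3 characters to the end (rotate left by 3).
Doing the same to "qjxuiwl": "uiwlqjx".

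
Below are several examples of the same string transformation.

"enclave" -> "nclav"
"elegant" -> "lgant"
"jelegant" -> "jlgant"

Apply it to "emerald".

The rule is to remove every "e".
On "emerald" that produces "mrald".

mrald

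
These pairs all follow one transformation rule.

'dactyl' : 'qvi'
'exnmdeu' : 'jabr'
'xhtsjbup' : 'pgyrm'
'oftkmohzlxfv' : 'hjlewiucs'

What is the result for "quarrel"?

oobi

The rule is to delete the first 3 characters, then shift every letter 3 places backward in the alphabet (wrapping around).
"quarrel" → "rrel" → "oobi".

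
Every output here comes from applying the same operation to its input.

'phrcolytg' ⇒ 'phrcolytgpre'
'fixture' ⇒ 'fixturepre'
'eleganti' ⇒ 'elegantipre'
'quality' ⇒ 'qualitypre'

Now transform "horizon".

The rule is to append "pre".
Applying that to "horizon" gives "horizonpre".

horizonpre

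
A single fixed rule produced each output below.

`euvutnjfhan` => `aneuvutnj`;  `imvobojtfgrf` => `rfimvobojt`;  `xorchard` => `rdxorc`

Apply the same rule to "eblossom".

omeblo

Each output is the input with this applied: move the last 2 characters to the front (rotate right by 2), then delete the last 2 characters.
On "eblossom": the first step gives "omebloss", and the second then gives "omeblo".
(Check on "imvobojtfgrf": → "rfimvobojtfg" → "rfimvobojt" ✓)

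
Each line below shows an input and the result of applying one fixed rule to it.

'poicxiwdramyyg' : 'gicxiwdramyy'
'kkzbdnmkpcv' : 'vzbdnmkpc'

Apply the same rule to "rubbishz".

zbbish

In each case the input is transformed by: delete the first 2 characters, then move the last character to the front.
Working it through for "rubbishz": intermediate "bbishz", final "zbbish".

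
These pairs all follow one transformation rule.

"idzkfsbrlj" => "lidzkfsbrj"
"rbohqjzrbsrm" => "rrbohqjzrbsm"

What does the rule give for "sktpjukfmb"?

msktpjukfb

Each output is the input with this applied: move the last character to the front, then swap the first and last characters.
For "sktpjukfmb", step one produces "bsktpjukfm"; step two turns that into "msktpjukfb".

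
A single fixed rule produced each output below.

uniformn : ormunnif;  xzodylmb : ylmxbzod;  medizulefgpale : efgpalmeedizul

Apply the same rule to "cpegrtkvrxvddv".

Rule — swap the first and last characters, then swap the front and back halves of the string.
Applying both steps to "cpegrtkvrxvddv": "vpegrtkvrxvddc", then "vrxvddcvpegrtk".

vrxvddcvpegrtk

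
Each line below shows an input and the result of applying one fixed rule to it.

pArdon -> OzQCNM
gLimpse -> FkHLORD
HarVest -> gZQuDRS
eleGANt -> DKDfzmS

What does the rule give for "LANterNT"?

kzmSDQms

Rule — shift every letter 1 place backward in the alphabet (wrapping around), then flip the case of every letter.
"LANterNT" → "KZMsdqMS" → "kzmSDQms".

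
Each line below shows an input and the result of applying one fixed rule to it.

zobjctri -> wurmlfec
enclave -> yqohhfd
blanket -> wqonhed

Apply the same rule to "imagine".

qplljhd

The pattern: shift every letter 3 places forward in the alphabet (wrapping around), then sort the characters into reverse alphabetical order.
Working it through for "imagine": intermediate "lpdjlqh", final "qplljhd".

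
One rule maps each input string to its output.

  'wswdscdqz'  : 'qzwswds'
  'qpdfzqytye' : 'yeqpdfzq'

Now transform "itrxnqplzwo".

woitrxnqp

What's happening: move the last 2 characters to the front (rotate right by 2), then delete the last 2 characters.
"itrxnqplzwo" → "woitrxnqplz" → "woitrxnqp".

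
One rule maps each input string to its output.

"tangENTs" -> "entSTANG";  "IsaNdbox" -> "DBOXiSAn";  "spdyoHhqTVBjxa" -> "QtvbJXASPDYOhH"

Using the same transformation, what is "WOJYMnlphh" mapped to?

Each output is the input with this applied: swap the front and back halves of the string, then flip the case of every letter.
Applying both steps to "WOJYMnlphh": "nlphhWOJYM", then "NLPHHwojym".
(Check on "spdyoHhqTVBjxa": → "qTVBjxaspdyoHh" → "QtvbJXASPDYOhH" ✓)

NLPHHwojym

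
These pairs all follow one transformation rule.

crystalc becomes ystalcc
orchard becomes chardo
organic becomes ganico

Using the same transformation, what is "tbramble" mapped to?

Each output is the input with this applied: move the first 2 characters to the end (rotate left by 2), then delete the last character.
On "tbramble" that produces "ramblet".

ramblet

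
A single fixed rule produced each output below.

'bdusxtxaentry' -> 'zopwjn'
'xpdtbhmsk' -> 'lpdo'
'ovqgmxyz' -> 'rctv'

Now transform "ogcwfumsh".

Looking at the pairs, the operation is to keep every other character starting from the second (positions 2nd, 4th, 6th, ...), then shift every letter 4 places backward in the alphabet (wrapping around).
Applying that to "ogcwfumsh" gives "csqo".

csqo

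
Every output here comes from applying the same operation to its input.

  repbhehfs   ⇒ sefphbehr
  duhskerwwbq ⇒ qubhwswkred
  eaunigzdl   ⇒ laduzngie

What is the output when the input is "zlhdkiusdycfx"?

Rule — take characters alternately from the front and the back (1st, last, 2nd, 2nd-last, ...), then move the first character to the end.
"zlhdkiusdycfx" → "xlfhcdykdisuz".

xlfhcdykdisuz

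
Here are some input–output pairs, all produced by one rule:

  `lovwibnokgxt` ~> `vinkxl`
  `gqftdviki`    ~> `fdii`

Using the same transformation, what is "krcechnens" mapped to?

What's happening: move the first character to the end, then keep every other character starting from the second (positions 2nd, 4th, 6th, ...).
Applying that to "krcechnens" gives "ccnnk".

ccnnk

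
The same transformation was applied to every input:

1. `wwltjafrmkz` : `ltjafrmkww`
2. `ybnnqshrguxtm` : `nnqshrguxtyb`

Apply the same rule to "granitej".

In each case the input is transformed by: delete the last character, then move the first 2 characters to the end (rotate left by 2).
"granitej" → "granite" → "anitegr".

anitegr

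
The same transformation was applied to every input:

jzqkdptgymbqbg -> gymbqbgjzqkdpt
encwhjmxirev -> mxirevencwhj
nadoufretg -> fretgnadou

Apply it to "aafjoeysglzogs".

sglzogsaafjoey

What's happening: swap the front and back halves of the string.
Doing the same to "aafjoeysglzogs": "sglzogsaafjoey".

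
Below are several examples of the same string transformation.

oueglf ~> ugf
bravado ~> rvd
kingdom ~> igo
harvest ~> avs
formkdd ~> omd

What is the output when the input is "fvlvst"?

The rule is to keep every other character starting from the second (positions 2nd, 4th, 6th, ...).
For "fvlvst" the result is "vvt".

vvt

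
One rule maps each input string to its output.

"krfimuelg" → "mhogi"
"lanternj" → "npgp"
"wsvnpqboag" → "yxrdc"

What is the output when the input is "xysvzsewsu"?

zubgu

The pattern: keep every other character starting from the first (positions 1st, 3rd, 5th, ...), then shift every letter 2 places forward in the alphabet (wrapping around).
On "xysvzsewsu": the first step gives "xszes", and the second then gives "zubgu".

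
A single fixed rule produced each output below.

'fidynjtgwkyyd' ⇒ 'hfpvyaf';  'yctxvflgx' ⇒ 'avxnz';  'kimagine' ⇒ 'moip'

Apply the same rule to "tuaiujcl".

vcwe

The transformation: shift every letter 2 places forward in the alphabet (wrapping around), then keep every other character starting from the first (positions 1st, 3rd, 5th, ...).
Applying both steps to "tuaiujcl": "vwckwlen", then "vcwe".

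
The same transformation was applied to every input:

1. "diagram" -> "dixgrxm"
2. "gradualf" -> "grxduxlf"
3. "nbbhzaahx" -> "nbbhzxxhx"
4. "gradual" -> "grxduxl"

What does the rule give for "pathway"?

pxthwxy

Rule — replace every "a" with "x".
For "pathway" the result is "pxthwxy".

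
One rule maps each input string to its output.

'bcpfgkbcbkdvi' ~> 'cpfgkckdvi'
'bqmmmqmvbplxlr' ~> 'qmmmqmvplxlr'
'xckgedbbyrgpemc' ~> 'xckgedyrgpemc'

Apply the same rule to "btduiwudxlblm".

tduiwudxllm

Rule — remove every "b".
"btduiwudxlblm" → "tduiwudxllm".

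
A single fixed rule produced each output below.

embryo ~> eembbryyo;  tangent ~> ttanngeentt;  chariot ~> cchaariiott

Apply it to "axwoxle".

aaxwwoxxlee

Rule — repeat every character 3 times, then keep every other character starting from the first (positions 1st, 3rd, 5th, ...).
Applying both steps to "axwoxle": "aaaxxxwwwoooxxxllleee", then "aaxwwoxxlee".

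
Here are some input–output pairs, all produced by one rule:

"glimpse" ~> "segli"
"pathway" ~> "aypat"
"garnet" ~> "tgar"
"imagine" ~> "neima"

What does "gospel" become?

Rule — move the first 3 characters to the end (rotate left by 3), then delete the first 2 characters.
On "gospel": the first step gives "pelgos", and the second then gives "lgos".

lgos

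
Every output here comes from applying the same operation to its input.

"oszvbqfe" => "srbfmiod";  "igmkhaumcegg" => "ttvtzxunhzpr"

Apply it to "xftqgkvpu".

chksgdtxi

The transformation: move the last 2 characters to the front (rotate right by 2), then shift every letter 13 places forward in the alphabet (wrapping around) — i.e. ROT13.
"xftqgkvpu" → "puxftqgkv" → "chksgdtxi".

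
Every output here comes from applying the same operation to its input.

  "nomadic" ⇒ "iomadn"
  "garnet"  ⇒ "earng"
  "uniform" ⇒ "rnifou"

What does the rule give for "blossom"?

olossb

The transformation: delete the last character, then swap the first and last characters.
On "blossom": the first step gives "blosso", and the second then gives "olossb".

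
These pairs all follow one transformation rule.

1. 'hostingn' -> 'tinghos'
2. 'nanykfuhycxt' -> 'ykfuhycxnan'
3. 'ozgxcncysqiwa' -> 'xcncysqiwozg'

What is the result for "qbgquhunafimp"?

quhunafimqbg

In each case the input is transformed by: delete the last character, then move the first 3 characters to the end (rotate left by 3).
Doing the same to "qbgquhunafimp": "quhunafimqbg".
(Check on "hostingn": → "hosting" → "tinghos" ✓)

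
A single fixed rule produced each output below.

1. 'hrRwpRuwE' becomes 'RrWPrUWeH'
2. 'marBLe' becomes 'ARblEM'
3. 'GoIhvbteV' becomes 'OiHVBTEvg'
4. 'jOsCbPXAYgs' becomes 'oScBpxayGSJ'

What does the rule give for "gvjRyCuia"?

The transformation: move the first character to the end, then flip the case of every letter.
"gvjRyCuia" → "VJrYcUIAG".

VJrYcUIAG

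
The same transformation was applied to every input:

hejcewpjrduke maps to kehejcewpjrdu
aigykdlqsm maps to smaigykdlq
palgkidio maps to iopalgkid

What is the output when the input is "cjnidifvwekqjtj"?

Looking at the pairs, the operation is to move the last 2 characters to the front (rotate right by 2).
On "cjnidifvwekqjtj" that produces "tjcjnidifvwekqj".

tjcjnidifvwekqj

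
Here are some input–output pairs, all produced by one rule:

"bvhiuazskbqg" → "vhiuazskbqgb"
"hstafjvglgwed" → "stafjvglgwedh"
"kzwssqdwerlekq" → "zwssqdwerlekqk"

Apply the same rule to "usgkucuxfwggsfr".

The pattern: move the first character to the end.
So "usgkucuxfwggsfr" becomes "sgkucuxfwggsfru".

sgkucuxfwggsfru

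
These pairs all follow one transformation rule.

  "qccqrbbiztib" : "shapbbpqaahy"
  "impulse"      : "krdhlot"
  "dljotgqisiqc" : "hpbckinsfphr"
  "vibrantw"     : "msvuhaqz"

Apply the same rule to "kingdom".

Each output is the input with this applied: move the last 3 characters to the front (rotate right by 3), then shift every letter 1 place backward in the alphabet (wrapping around).
On "kingdom": the first step gives "domking", and the second then gives "cnljhmf".

cnljhmf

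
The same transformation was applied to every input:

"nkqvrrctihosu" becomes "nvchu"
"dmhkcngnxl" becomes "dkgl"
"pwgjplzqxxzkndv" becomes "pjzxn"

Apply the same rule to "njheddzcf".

The pattern: keep one character in every 3, starting at position 1 (positions 1st, 4th, 7th, ...).
So "njheddzcf" becomes "nez".

nez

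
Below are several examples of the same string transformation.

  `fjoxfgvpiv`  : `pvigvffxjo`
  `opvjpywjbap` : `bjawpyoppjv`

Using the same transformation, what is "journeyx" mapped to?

enyrxujo

Rule — move the last 3 characters to the front (rotate right by 3), then take characters alternately from the front and the back (1st, last, 2nd, 2nd-last, ...).
Doing the same to "journeyx": "enyrxujo".
(Check on "fjoxfgvpiv": → "pivfjoxfgv" → "pvigvffxjo" ✓)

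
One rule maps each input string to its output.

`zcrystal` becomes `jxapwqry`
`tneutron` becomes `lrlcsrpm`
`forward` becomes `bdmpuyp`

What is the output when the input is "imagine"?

cgkyegl

In each case the input is transformed by: move the last character to the front, then shift every letter 2 places backward in the alphabet (wrapping around).
Working it through for "imagine": intermediate "eimagin", final "cgkyegl".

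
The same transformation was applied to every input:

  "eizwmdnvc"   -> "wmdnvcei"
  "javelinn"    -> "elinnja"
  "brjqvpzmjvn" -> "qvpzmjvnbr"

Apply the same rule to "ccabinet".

binetcc

In each case the input is transformed by: move the first 3 characters to the end (rotate left by 3), then delete the last character.
On "ccabinet": the first step gives "binetcca", and the second then gives "binetcc".
(Check on "javelinn": → "elinnjav" → "elinnja" ✓)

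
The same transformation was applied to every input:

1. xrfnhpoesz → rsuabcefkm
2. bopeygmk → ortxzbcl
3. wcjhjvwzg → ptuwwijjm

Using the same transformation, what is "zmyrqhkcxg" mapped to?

What's happening: sort the characters into alphabetical order, then shift every letter 13 places forward in the alphabet (wrapping around) — i.e. ROT13.
Applying both steps to "zmyrqhkcxg": "cghkmqrxyz", then "ptuxzdeklm".

ptuxzdeklm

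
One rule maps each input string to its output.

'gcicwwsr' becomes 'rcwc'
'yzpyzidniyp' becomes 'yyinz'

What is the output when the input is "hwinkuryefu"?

Each output is the input with this applied: keep every other character starting from the second (positions 2nd, 4th, 6th, ...), then swap the first and last characters.
Starting from "hwinkuryefu": after the first operation, "wnuyf"; after the second, "fnuyw".
(Check on "yzpyzidniyp": → "zyiny" → "yyinz" ✓)

fnuyw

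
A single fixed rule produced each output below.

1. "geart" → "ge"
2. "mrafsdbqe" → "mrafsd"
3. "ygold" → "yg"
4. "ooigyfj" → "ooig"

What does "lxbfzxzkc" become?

The pattern: delete the last 3 characters.
Doing the same to "lxbfzxzkc": "lxbfzx".

lxbfzx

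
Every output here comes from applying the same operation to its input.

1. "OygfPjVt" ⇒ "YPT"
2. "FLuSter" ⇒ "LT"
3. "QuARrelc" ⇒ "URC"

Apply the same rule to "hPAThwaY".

Rule — keep one character in every 3, starting at position 2 (positions 2nd, 5th, 8th, ...), then convert every letter to uppercase.
"hPAThwaY" → "PhY" → "PHY".

PHY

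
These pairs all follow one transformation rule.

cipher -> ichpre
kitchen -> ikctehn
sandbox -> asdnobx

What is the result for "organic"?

In each case the input is transformed by: swap each adjacent pair of characters (1↔2, 3↔4, ...).
For "organic" the result is "roaginc".

roaginc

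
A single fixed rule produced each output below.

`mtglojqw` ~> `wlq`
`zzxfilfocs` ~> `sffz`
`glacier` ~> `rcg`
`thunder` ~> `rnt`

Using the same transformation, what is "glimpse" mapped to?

emg

In each case the input is transformed by: swap the first and last characters, then keep one character in every 3, starting at position 1 (positions 1st, 4th, 7th, ...).
Starting from "glimpse": after the first operation, "elimpsg"; after the second, "emg".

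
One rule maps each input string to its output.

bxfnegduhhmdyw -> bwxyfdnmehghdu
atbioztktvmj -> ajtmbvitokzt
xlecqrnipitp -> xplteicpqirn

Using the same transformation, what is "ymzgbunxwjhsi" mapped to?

yimszhgjbwuxn

Looking at the pairs, the operation is to take characters alternately from the front and the back (1st, last, 2nd, 2nd-last, ...).
For "ymzgbunxwjhsi" the result is "yimszhgjbwuxn".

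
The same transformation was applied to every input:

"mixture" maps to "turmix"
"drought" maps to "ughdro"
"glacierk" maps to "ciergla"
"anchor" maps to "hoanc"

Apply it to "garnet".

negar

In each case the input is transformed by: delete the last character, then move the first 3 characters to the end (rotate left by 3).
On "garnet": the first step gives "garne", and the second then gives "negar".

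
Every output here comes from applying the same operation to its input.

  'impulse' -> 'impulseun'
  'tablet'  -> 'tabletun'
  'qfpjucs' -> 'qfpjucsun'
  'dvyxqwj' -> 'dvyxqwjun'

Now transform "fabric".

The transformation: append "un".
Doing the same to "fabric": "fabricun".

fabricun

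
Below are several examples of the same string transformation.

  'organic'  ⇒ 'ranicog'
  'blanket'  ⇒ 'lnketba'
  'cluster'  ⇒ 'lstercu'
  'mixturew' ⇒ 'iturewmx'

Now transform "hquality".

In each case the input is transformed by: move the first 2 characters to the end (rotate left by 2), then swap the first and last characters.
"hquality" → "ualityhq" → "qalityhu".

qalityhu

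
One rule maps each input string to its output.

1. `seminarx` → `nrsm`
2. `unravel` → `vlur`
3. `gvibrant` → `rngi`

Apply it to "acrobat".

btar

Rule — keep every other character starting from the first (positions 1st, 3rd, 5th, ...), then move the first 2 characters to the end (rotate left by 2).
On "acrobat": the first step gives "arbt", and the second then gives "btar".
(Check on "unravel": → "urvl" → "vlur" ✓)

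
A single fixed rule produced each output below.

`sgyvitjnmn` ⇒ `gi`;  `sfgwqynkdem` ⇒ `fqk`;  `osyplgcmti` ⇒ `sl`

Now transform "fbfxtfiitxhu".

bti

The pattern: delete the last 3 characters, then keep one character in every 3, starting at position 2 (positions 2nd, 5th, 8th, ...).
"fbfxtfiitxhu" → "fbfxtfiit" → "bti".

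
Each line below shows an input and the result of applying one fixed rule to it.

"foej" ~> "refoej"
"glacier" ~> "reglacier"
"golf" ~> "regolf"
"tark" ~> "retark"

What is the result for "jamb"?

rejamb

Looking at the pairs, the operation is to prepend "re".
Doing the same to "jamb": "rejamb".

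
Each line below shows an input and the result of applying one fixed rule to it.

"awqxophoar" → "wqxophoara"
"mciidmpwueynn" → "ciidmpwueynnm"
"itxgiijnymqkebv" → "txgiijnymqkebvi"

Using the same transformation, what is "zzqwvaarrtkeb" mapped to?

zqwvaarrtkebz

Rule — move the first character to the end.
So "zzqwvaarrtkeb" becomes "zqwvaarrtkebz".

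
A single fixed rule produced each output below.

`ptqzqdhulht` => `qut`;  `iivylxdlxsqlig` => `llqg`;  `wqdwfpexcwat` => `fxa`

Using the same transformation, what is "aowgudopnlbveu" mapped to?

What's happening: delete the first 3 characters, then keep one character in every 3, starting at position 2 (positions 2nd, 5th, 8th, ...).
Starting from "aowgudopnlbveu": after the first operation, "gudopnlbveu"; after the second, "upbu".

upbu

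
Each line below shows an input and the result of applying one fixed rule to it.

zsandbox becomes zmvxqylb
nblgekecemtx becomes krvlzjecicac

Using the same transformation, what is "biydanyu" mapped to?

Each output is the input with this applied: move the last 3 characters to the front (rotate right by 3), then shift every letter 2 places backward in the alphabet (wrapping around).
On "biydanyu": the first step gives "nyubiyda", and the second then gives "lwszgwby".

lwszgwby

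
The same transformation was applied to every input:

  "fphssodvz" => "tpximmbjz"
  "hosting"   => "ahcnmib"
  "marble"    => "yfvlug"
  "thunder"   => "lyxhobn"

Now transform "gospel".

The transformation: reverse the string, then shift every letter 6 places backward in the alphabet (wrapping around).
So "gospel" becomes "fyjmia".

fyjmia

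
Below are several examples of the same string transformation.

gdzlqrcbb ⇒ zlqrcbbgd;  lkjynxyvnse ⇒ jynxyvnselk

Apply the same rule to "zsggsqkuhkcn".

The transformation: move the first 2 characters to the end (rotate left by 2).
On "zsggsqkuhkcn" that produces "ggsqkuhkcnzs".

ggsqkuhkcnzs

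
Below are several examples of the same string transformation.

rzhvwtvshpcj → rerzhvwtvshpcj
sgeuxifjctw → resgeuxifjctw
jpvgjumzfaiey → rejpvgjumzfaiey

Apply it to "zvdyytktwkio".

rezvdyytktwkio

The transformation: prepend "re".
Doing the same to "zvdyytktwkio": "rezvdyytktwkio".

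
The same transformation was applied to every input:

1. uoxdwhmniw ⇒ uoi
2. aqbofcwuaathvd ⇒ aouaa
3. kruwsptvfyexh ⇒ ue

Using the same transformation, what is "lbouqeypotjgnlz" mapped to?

Rule — keep only the vowels.
So "lbouqeypotjgnlz" becomes "oueo".

oueo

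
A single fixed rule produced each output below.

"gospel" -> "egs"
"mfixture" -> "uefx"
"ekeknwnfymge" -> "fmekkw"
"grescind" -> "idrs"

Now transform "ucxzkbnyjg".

njuxk

In each case the input is transformed by: swap the front and back halves of the string, then keep every other character starting from the second (positions 2nd, 4th, 6th, ...).
Applying that to "ucxzkbnyjg" gives "njuxk".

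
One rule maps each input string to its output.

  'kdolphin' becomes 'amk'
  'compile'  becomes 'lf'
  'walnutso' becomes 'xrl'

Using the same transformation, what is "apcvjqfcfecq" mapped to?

Rule — keep one character in every 3, starting at position 2 (positions 2nd, 5th, 8th, ...), then shift every letter 3 places backward in the alphabet (wrapping around).
"apcvjqfcfecq" → "pjcc" → "mgzz".

mgzz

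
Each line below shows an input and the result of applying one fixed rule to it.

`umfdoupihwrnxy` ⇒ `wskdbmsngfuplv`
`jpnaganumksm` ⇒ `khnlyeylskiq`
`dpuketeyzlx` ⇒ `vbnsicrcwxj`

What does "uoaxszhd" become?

bsmyvqxf

Looking at the pairs, the operation is to move the last character to the front, then shift every letter 2 places backward in the alphabet (wrapping around).
Starting from "uoaxszhd": after the first operation, "duoaxszh"; after the second, "bsmyvqxf".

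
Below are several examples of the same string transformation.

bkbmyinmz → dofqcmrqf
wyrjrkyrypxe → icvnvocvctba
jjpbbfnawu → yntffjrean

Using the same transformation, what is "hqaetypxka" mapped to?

eueixctbol

Each output is the input with this applied: shift every letter 4 places forward in the alphabet (wrapping around), then swap the first and last characters.
Doing the same to "hqaetypxka": "eueixctbol".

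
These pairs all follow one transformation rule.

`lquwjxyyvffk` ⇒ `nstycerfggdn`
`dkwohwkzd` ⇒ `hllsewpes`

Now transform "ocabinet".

mbwkijqv

The pattern: move the last 2 characters to the front (rotate right by 2), then shift every letter 8 places forward in the alphabet (wrapping around).
Working it through for "ocabinet": intermediate "etocabin", final "mbwkijqv".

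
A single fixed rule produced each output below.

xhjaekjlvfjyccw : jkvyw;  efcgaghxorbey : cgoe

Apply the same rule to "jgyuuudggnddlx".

yugd

Each output is the input with this applied: keep one character in every 3, starting at position 3 (positions 3rd, 6th, 9th, ...).
"jgyuuudggnddlx" → "yugd".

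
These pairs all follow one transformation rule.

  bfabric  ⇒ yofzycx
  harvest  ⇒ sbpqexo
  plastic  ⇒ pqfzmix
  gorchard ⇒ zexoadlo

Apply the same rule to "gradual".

Looking at the pairs, the operation is to move the first 3 characters to the end (rotate left by 3), then shift every letter 3 places backward in the alphabet (wrapping around).
"gradual" → "dualgra" → "arxidox".

arxidox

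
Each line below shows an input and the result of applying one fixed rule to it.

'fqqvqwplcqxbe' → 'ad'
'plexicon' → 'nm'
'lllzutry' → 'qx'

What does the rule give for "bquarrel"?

dk

In each case the input is transformed by: shift every letter 1 place backward in the alphabet (wrapping around), then keep only the last 2 characters.
On "bquarrel": the first step gives "aptzqqdk", and the second then gives "dk".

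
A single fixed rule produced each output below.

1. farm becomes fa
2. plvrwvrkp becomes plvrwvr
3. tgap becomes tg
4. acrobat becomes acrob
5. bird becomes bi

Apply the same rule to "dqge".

Looking at the pairs, the operation is to delete the last 2 characters.
Applying that to "dqge" gives "dq".

dq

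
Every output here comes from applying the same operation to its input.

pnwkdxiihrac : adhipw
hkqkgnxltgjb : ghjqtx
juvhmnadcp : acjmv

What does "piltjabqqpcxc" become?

Each output is the input with this applied: keep every other character starting from the first (positions 1st, 3rd, 5th, ...), then sort the characters into alphabetical order.
Starting from "piltjabqqpcxc": after the first operation, "pljbqcc"; after the second, "bccjlpq".

bccjlpq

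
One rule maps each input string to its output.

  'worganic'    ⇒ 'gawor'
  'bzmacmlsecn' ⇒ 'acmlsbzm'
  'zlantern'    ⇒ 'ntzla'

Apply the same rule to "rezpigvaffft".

pigvafrez

Each output is the input with this applied: delete the last 3 characters, then move the first 3 characters to the end (rotate left by 3).
Applying both steps to "rezpigvaffft": "rezpigvaf", then "pigvafrez".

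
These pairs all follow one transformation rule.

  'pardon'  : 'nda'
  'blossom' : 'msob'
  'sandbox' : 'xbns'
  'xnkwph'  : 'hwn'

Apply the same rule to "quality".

yiaq

Each output is the input with this applied: reverse the string, then keep every other character starting from the first (positions 1st, 3rd, 5th, ...).
Working it through for "quality": intermediate "ytilauq", final "yiaq".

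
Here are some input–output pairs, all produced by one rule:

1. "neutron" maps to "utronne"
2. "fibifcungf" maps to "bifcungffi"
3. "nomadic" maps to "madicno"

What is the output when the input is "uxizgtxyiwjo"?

izgtxyiwjoux

Rule — move the first 2 characters to the end (rotate left by 2).
"uxizgtxyiwjo" → "izgtxyiwjoux".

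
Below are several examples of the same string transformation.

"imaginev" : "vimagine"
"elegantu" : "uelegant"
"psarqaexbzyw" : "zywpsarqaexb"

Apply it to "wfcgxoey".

ywfcgxoe

The transformation: swap the front and back halves of the string, then move the first 3 characters to the end (rotate left by 3).
Applying both steps to "wfcgxoey": "xoeywfcg", then "ywfcgxoe".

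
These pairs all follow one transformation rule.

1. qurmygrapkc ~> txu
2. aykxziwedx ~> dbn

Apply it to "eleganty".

Looking at the pairs, the operation is to shift every letter 3 places forward in the alphabet (wrapping around), then keep only the first 3 characters.
On "eleganty": the first step gives "hohjdqwb", and the second then gives "hoh".

hoh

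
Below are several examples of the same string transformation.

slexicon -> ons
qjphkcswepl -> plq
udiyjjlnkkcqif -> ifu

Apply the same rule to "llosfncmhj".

Each output is the input with this applied: move the first character to the end, then keep only the last 3 characters.
On "llosfncmhj": the first step gives "losfncmhjl", and the second then gives "hjl".

hjl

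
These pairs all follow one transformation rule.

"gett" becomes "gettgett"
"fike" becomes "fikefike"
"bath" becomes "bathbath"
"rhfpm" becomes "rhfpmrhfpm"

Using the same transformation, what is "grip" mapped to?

The rule is to write the whole string twice.
On "grip" that produces "gripgrip".

gripgrip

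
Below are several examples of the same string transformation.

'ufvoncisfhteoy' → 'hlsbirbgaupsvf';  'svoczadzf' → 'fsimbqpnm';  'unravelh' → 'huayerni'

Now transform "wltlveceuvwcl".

jyypgjyiihrrp

In each case the input is transformed by: take characters alternately from the front and the back (1st, last, 2nd, 2nd-last, ...), then shift every letter 13 places forward in the alphabet (wrapping around) — i.e. ROT13.
Doing the same to "wltlveceuvwcl": "jyypgjyiihrrp".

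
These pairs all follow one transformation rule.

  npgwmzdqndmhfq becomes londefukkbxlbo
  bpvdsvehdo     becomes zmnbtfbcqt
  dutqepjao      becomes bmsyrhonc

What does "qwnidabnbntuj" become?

The pattern: take characters alternately from the front and the back (1st, last, 2nd, 2nd-last, ...), then shift every letter 2 places backward in the alphabet (wrapping around).
On "qwnidabnbntuj": the first step gives "qjwuntindbanb", and the second then gives "ohuslrglbzylz".

ohuslrglbzylz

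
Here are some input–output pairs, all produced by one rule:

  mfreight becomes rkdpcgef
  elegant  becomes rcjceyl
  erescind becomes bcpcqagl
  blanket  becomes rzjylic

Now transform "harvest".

The transformation: move the last character to the front, then shift every letter 2 places backward in the alphabet (wrapping around).
Working it through for "harvest": intermediate "tharves", final "rfyptcq".
(Check on "blanket": → "tblanke" → "rzjylic" ✓)

rfyptcq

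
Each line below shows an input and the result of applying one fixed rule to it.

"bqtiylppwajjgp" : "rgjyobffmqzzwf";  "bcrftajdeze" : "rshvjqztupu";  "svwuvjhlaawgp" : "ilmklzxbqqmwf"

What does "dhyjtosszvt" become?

The rule is to shift every letter 10 places backward in the alphabet (wrapping around).
On "dhyjtosszvt" that produces "txozjeiiplj".

txozjeiiplj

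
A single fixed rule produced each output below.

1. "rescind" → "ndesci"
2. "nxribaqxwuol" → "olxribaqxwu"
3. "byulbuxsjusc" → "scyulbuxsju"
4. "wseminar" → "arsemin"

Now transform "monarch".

What's happening: delete the first character, then move the last 2 characters to the front (rotate right by 2).
Working it through for "monarch": intermediate "onarch", final "chonar".

chonar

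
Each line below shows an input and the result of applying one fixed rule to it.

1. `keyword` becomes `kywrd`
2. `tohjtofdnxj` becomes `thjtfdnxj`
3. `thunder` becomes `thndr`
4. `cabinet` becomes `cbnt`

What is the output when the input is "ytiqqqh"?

The pattern: remove every vowel.
Doing the same to "ytiqqqh": "ytqqqh".

ytqqqh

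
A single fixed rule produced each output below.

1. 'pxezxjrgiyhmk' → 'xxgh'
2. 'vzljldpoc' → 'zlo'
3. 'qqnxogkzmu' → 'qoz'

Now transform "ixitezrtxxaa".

In each case the input is transformed by: keep one character in every 3, starting at position 2 (positions 2nd, 5th, 8th, ...).
For "ixitezrtxxaa" the result is "xeta".

xeta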